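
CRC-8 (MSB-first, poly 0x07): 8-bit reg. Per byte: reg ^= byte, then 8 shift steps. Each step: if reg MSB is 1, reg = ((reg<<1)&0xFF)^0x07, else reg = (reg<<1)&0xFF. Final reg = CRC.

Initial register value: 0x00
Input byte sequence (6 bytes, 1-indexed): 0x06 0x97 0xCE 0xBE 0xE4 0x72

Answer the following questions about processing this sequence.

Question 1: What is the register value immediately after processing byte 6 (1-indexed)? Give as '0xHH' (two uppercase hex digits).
Answer: 0x9C

Derivation:
After byte 1 (0x06): reg=0x12
After byte 2 (0x97): reg=0x92
After byte 3 (0xCE): reg=0x93
After byte 4 (0xBE): reg=0xC3
After byte 5 (0xE4): reg=0xF5
After byte 6 (0x72): reg=0x9C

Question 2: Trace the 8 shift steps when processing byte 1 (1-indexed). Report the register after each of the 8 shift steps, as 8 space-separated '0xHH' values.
Answer: 0x0C 0x18 0x30 0x60 0xC0 0x87 0x09 0x12

Derivation:
Register before byte 1: 0x00
After XOR with byte 0x06: 0x06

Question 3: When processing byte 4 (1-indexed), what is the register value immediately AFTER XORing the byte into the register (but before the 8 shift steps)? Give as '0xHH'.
Answer: 0x2D

Derivation:
Register before byte 4: 0x93
Byte 4: 0xBE
0x93 XOR 0xBE = 0x2D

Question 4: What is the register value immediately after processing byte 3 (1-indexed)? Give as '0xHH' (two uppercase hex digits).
Answer: 0x93

Derivation:
After byte 1 (0x06): reg=0x12
After byte 2 (0x97): reg=0x92
After byte 3 (0xCE): reg=0x93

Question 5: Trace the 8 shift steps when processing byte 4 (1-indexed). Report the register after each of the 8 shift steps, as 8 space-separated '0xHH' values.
Answer: 0x5A 0xB4 0x6F 0xDE 0xBB 0x71 0xE2 0xC3

Derivation:
After byte 1 (0x06): reg=0x12
After byte 2 (0x97): reg=0x92
After byte 3 (0xCE): reg=0x93
Register before byte 4: 0x93
After XOR with byte 0xBE: 0x2D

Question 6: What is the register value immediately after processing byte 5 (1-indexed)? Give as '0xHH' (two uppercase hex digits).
Answer: 0xF5

Derivation:
After byte 1 (0x06): reg=0x12
After byte 2 (0x97): reg=0x92
After byte 3 (0xCE): reg=0x93
After byte 4 (0xBE): reg=0xC3
After byte 5 (0xE4): reg=0xF5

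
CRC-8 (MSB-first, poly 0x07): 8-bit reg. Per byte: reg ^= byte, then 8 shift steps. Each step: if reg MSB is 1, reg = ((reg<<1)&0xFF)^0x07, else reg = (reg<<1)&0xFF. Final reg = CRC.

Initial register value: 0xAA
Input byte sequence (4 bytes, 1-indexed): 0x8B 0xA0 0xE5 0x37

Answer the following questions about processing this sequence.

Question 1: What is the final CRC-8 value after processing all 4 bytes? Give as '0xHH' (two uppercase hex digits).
After byte 1 (0x8B): reg=0xE7
After byte 2 (0xA0): reg=0xD2
After byte 3 (0xE5): reg=0x85
After byte 4 (0x37): reg=0x17

Answer: 0x17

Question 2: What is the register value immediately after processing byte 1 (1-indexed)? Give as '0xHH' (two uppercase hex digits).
After byte 1 (0x8B): reg=0xE7

Answer: 0xE7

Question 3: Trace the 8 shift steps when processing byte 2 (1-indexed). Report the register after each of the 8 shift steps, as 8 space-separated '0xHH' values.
After byte 1 (0x8B): reg=0xE7
Register before byte 2: 0xE7
After XOR with byte 0xA0: 0x47

Answer: 0x8E 0x1B 0x36 0x6C 0xD8 0xB7 0x69 0xD2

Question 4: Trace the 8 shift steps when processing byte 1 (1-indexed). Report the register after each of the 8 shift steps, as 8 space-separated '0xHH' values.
Answer: 0x42 0x84 0x0F 0x1E 0x3C 0x78 0xF0 0xE7

Derivation:
Register before byte 1: 0xAA
After XOR with byte 0x8B: 0x21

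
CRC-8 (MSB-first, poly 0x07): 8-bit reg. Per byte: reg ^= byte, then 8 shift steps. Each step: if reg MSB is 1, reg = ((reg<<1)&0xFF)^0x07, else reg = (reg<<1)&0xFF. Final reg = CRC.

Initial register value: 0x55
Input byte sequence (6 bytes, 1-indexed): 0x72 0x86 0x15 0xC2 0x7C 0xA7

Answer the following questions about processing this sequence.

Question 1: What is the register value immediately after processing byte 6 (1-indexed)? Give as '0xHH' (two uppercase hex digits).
Answer: 0x68

Derivation:
After byte 1 (0x72): reg=0xF5
After byte 2 (0x86): reg=0x5E
After byte 3 (0x15): reg=0xF6
After byte 4 (0xC2): reg=0x8C
After byte 5 (0x7C): reg=0xDE
After byte 6 (0xA7): reg=0x68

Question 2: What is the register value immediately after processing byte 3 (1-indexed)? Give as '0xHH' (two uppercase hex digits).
Answer: 0xF6

Derivation:
After byte 1 (0x72): reg=0xF5
After byte 2 (0x86): reg=0x5E
After byte 3 (0x15): reg=0xF6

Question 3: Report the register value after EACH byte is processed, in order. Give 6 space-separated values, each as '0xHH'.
0xF5 0x5E 0xF6 0x8C 0xDE 0x68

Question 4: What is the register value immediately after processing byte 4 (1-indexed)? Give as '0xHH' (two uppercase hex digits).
After byte 1 (0x72): reg=0xF5
After byte 2 (0x86): reg=0x5E
After byte 3 (0x15): reg=0xF6
After byte 4 (0xC2): reg=0x8C

Answer: 0x8C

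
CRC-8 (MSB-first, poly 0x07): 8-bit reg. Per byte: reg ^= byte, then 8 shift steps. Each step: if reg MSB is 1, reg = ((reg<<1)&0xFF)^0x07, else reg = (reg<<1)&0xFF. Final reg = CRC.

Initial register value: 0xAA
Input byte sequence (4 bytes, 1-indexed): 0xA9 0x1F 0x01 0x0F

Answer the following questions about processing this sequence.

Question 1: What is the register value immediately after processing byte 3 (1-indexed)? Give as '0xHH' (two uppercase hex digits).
Answer: 0x2E

Derivation:
After byte 1 (0xA9): reg=0x09
After byte 2 (0x1F): reg=0x62
After byte 3 (0x01): reg=0x2E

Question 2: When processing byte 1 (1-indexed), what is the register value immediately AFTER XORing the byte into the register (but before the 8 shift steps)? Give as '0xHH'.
Answer: 0x03

Derivation:
Register before byte 1: 0xAA
Byte 1: 0xA9
0xAA XOR 0xA9 = 0x03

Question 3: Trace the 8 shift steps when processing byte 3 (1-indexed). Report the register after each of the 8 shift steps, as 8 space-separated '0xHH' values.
Answer: 0xC6 0x8B 0x11 0x22 0x44 0x88 0x17 0x2E

Derivation:
After byte 1 (0xA9): reg=0x09
After byte 2 (0x1F): reg=0x62
Register before byte 3: 0x62
After XOR with byte 0x01: 0x63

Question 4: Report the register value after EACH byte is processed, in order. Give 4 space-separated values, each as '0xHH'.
0x09 0x62 0x2E 0xE7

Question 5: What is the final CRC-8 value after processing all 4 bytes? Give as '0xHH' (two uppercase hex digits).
Answer: 0xE7

Derivation:
After byte 1 (0xA9): reg=0x09
After byte 2 (0x1F): reg=0x62
After byte 3 (0x01): reg=0x2E
After byte 4 (0x0F): reg=0xE7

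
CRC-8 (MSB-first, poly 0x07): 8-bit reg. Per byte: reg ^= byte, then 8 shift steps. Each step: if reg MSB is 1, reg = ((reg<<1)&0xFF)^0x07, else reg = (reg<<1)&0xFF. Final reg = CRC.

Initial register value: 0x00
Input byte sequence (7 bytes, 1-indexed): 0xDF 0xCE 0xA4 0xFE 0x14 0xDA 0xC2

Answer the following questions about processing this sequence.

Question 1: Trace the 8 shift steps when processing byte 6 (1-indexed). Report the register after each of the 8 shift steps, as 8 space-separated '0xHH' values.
After byte 1 (0xDF): reg=0x13
After byte 2 (0xCE): reg=0x1D
After byte 3 (0xA4): reg=0x26
After byte 4 (0xFE): reg=0x06
After byte 5 (0x14): reg=0x7E
Register before byte 6: 0x7E
After XOR with byte 0xDA: 0xA4

Answer: 0x4F 0x9E 0x3B 0x76 0xEC 0xDF 0xB9 0x75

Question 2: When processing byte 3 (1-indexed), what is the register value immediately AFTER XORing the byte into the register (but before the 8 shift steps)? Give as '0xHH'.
Register before byte 3: 0x1D
Byte 3: 0xA4
0x1D XOR 0xA4 = 0xB9

Answer: 0xB9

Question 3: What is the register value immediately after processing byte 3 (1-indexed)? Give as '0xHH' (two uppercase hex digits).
After byte 1 (0xDF): reg=0x13
After byte 2 (0xCE): reg=0x1D
After byte 3 (0xA4): reg=0x26

Answer: 0x26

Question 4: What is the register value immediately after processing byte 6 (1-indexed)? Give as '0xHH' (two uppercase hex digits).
After byte 1 (0xDF): reg=0x13
After byte 2 (0xCE): reg=0x1D
After byte 3 (0xA4): reg=0x26
After byte 4 (0xFE): reg=0x06
After byte 5 (0x14): reg=0x7E
After byte 6 (0xDA): reg=0x75

Answer: 0x75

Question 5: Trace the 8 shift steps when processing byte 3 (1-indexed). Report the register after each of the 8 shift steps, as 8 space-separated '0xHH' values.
After byte 1 (0xDF): reg=0x13
After byte 2 (0xCE): reg=0x1D
Register before byte 3: 0x1D
After XOR with byte 0xA4: 0xB9

Answer: 0x75 0xEA 0xD3 0xA1 0x45 0x8A 0x13 0x26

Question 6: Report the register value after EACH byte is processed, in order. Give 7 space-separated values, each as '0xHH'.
0x13 0x1D 0x26 0x06 0x7E 0x75 0x0C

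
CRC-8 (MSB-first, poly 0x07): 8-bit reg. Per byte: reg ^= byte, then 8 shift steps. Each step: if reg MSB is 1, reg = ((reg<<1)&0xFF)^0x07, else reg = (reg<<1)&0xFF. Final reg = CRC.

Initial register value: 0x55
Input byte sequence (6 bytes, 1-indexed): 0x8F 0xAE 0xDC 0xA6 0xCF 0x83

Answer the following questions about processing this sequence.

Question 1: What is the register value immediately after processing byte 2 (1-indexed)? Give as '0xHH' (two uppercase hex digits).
After byte 1 (0x8F): reg=0x08
After byte 2 (0xAE): reg=0x7B

Answer: 0x7B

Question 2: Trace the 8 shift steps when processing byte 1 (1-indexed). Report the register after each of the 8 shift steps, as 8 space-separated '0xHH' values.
Answer: 0xB3 0x61 0xC2 0x83 0x01 0x02 0x04 0x08

Derivation:
Register before byte 1: 0x55
After XOR with byte 0x8F: 0xDA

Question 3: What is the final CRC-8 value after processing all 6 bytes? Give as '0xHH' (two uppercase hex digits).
After byte 1 (0x8F): reg=0x08
After byte 2 (0xAE): reg=0x7B
After byte 3 (0xDC): reg=0x7C
After byte 4 (0xA6): reg=0x08
After byte 5 (0xCF): reg=0x5B
After byte 6 (0x83): reg=0x06

Answer: 0x06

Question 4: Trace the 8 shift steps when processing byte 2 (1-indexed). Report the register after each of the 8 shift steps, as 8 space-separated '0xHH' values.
After byte 1 (0x8F): reg=0x08
Register before byte 2: 0x08
After XOR with byte 0xAE: 0xA6

Answer: 0x4B 0x96 0x2B 0x56 0xAC 0x5F 0xBE 0x7B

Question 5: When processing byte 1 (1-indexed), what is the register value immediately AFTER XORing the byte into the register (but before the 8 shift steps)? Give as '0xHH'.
Answer: 0xDA

Derivation:
Register before byte 1: 0x55
Byte 1: 0x8F
0x55 XOR 0x8F = 0xDA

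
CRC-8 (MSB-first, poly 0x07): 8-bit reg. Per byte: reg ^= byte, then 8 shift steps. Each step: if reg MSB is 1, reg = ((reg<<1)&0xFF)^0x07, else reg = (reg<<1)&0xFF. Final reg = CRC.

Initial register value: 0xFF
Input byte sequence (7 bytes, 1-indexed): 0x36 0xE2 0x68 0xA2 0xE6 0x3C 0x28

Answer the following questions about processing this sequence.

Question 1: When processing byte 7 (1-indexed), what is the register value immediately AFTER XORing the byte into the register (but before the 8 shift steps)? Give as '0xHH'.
Register before byte 7: 0xF1
Byte 7: 0x28
0xF1 XOR 0x28 = 0xD9

Answer: 0xD9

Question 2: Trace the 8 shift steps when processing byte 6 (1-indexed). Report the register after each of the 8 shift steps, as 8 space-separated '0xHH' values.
After byte 1 (0x36): reg=0x71
After byte 2 (0xE2): reg=0xF0
After byte 3 (0x68): reg=0xC1
After byte 4 (0xA2): reg=0x2E
After byte 5 (0xE6): reg=0x76
Register before byte 6: 0x76
After XOR with byte 0x3C: 0x4A

Answer: 0x94 0x2F 0x5E 0xBC 0x7F 0xFE 0xFB 0xF1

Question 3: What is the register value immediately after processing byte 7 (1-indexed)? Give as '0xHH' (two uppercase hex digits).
After byte 1 (0x36): reg=0x71
After byte 2 (0xE2): reg=0xF0
After byte 3 (0x68): reg=0xC1
After byte 4 (0xA2): reg=0x2E
After byte 5 (0xE6): reg=0x76
After byte 6 (0x3C): reg=0xF1
After byte 7 (0x28): reg=0x01

Answer: 0x01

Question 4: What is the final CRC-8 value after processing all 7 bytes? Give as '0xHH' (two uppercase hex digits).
After byte 1 (0x36): reg=0x71
After byte 2 (0xE2): reg=0xF0
After byte 3 (0x68): reg=0xC1
After byte 4 (0xA2): reg=0x2E
After byte 5 (0xE6): reg=0x76
After byte 6 (0x3C): reg=0xF1
After byte 7 (0x28): reg=0x01

Answer: 0x01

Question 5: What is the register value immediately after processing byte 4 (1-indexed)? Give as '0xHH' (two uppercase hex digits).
Answer: 0x2E

Derivation:
After byte 1 (0x36): reg=0x71
After byte 2 (0xE2): reg=0xF0
After byte 3 (0x68): reg=0xC1
After byte 4 (0xA2): reg=0x2E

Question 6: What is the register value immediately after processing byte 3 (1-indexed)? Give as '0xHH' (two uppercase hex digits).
After byte 1 (0x36): reg=0x71
After byte 2 (0xE2): reg=0xF0
After byte 3 (0x68): reg=0xC1

Answer: 0xC1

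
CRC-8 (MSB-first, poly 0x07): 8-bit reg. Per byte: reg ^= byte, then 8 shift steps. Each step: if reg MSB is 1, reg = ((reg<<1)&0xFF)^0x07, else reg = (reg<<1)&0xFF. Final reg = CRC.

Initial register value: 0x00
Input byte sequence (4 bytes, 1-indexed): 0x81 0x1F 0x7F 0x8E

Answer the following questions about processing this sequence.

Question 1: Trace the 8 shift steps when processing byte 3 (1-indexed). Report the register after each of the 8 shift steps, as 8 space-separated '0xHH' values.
After byte 1 (0x81): reg=0x8E
After byte 2 (0x1F): reg=0xFE
Register before byte 3: 0xFE
After XOR with byte 0x7F: 0x81

Answer: 0x05 0x0A 0x14 0x28 0x50 0xA0 0x47 0x8E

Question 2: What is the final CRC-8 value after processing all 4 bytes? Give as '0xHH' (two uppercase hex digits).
After byte 1 (0x81): reg=0x8E
After byte 2 (0x1F): reg=0xFE
After byte 3 (0x7F): reg=0x8E
After byte 4 (0x8E): reg=0x00

Answer: 0x00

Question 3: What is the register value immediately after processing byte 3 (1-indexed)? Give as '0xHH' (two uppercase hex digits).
After byte 1 (0x81): reg=0x8E
After byte 2 (0x1F): reg=0xFE
After byte 3 (0x7F): reg=0x8E

Answer: 0x8E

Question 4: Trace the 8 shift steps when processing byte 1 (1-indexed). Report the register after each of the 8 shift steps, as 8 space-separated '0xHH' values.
Answer: 0x05 0x0A 0x14 0x28 0x50 0xA0 0x47 0x8E

Derivation:
Register before byte 1: 0x00
After XOR with byte 0x81: 0x81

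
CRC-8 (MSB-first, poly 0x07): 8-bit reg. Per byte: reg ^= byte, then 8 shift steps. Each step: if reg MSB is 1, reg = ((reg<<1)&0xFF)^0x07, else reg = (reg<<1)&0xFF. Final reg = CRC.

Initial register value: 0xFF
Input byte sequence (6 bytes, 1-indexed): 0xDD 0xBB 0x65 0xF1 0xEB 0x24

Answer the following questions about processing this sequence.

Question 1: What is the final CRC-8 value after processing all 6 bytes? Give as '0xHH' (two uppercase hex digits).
Answer: 0x23

Derivation:
After byte 1 (0xDD): reg=0xEE
After byte 2 (0xBB): reg=0xAC
After byte 3 (0x65): reg=0x71
After byte 4 (0xF1): reg=0x89
After byte 5 (0xEB): reg=0x29
After byte 6 (0x24): reg=0x23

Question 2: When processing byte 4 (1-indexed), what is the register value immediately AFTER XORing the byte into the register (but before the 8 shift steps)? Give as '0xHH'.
Answer: 0x80

Derivation:
Register before byte 4: 0x71
Byte 4: 0xF1
0x71 XOR 0xF1 = 0x80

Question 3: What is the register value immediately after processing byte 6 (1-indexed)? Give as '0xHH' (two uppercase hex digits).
After byte 1 (0xDD): reg=0xEE
After byte 2 (0xBB): reg=0xAC
After byte 3 (0x65): reg=0x71
After byte 4 (0xF1): reg=0x89
After byte 5 (0xEB): reg=0x29
After byte 6 (0x24): reg=0x23

Answer: 0x23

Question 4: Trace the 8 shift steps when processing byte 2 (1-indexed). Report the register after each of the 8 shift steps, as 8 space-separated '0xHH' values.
Answer: 0xAA 0x53 0xA6 0x4B 0x96 0x2B 0x56 0xAC

Derivation:
After byte 1 (0xDD): reg=0xEE
Register before byte 2: 0xEE
After XOR with byte 0xBB: 0x55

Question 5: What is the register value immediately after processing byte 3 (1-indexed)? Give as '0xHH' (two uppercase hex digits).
After byte 1 (0xDD): reg=0xEE
After byte 2 (0xBB): reg=0xAC
After byte 3 (0x65): reg=0x71

Answer: 0x71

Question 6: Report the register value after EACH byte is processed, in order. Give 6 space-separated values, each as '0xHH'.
0xEE 0xAC 0x71 0x89 0x29 0x23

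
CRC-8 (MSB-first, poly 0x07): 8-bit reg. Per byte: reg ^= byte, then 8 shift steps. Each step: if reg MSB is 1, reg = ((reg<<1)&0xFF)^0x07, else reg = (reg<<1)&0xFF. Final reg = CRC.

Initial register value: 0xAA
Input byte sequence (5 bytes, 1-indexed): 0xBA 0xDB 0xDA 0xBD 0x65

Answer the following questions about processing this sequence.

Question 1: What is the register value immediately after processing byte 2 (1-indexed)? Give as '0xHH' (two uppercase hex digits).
Answer: 0x58

Derivation:
After byte 1 (0xBA): reg=0x70
After byte 2 (0xDB): reg=0x58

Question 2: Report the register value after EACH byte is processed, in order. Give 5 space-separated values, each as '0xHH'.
0x70 0x58 0x87 0xA6 0x47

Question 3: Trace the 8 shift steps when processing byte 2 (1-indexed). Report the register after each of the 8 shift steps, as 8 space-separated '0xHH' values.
Answer: 0x51 0xA2 0x43 0x86 0x0B 0x16 0x2C 0x58

Derivation:
After byte 1 (0xBA): reg=0x70
Register before byte 2: 0x70
After XOR with byte 0xDB: 0xAB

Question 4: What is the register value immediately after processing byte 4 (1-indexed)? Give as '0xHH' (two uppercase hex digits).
After byte 1 (0xBA): reg=0x70
After byte 2 (0xDB): reg=0x58
After byte 3 (0xDA): reg=0x87
After byte 4 (0xBD): reg=0xA6

Answer: 0xA6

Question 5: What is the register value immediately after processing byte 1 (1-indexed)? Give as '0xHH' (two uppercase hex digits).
After byte 1 (0xBA): reg=0x70

Answer: 0x70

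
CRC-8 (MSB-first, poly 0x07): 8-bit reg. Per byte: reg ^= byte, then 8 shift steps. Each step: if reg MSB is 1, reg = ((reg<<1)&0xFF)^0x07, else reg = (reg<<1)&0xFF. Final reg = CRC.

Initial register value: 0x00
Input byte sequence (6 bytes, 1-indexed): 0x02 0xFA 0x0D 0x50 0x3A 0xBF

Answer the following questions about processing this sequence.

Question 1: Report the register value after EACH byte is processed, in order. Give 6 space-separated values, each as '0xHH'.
0x0E 0xC2 0x63 0x99 0x60 0x13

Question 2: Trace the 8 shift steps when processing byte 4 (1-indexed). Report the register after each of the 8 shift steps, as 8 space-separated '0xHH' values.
Answer: 0x66 0xCC 0x9F 0x39 0x72 0xE4 0xCF 0x99

Derivation:
After byte 1 (0x02): reg=0x0E
After byte 2 (0xFA): reg=0xC2
After byte 3 (0x0D): reg=0x63
Register before byte 4: 0x63
After XOR with byte 0x50: 0x33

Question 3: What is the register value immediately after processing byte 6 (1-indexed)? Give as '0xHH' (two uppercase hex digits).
Answer: 0x13

Derivation:
After byte 1 (0x02): reg=0x0E
After byte 2 (0xFA): reg=0xC2
After byte 3 (0x0D): reg=0x63
After byte 4 (0x50): reg=0x99
After byte 5 (0x3A): reg=0x60
After byte 6 (0xBF): reg=0x13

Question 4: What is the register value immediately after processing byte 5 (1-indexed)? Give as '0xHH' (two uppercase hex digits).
Answer: 0x60

Derivation:
After byte 1 (0x02): reg=0x0E
After byte 2 (0xFA): reg=0xC2
After byte 3 (0x0D): reg=0x63
After byte 4 (0x50): reg=0x99
After byte 5 (0x3A): reg=0x60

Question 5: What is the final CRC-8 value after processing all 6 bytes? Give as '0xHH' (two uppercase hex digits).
After byte 1 (0x02): reg=0x0E
After byte 2 (0xFA): reg=0xC2
After byte 3 (0x0D): reg=0x63
After byte 4 (0x50): reg=0x99
After byte 5 (0x3A): reg=0x60
After byte 6 (0xBF): reg=0x13

Answer: 0x13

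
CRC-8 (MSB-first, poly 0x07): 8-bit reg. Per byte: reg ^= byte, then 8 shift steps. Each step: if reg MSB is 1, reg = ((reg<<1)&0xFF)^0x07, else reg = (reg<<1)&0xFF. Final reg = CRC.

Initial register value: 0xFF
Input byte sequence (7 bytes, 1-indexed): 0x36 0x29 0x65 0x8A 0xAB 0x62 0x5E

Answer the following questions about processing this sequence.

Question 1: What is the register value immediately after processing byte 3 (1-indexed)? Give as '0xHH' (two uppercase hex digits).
After byte 1 (0x36): reg=0x71
After byte 2 (0x29): reg=0x8F
After byte 3 (0x65): reg=0x98

Answer: 0x98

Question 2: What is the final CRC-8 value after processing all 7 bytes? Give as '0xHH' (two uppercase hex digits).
Answer: 0xAD

Derivation:
After byte 1 (0x36): reg=0x71
After byte 2 (0x29): reg=0x8F
After byte 3 (0x65): reg=0x98
After byte 4 (0x8A): reg=0x7E
After byte 5 (0xAB): reg=0x25
After byte 6 (0x62): reg=0xD2
After byte 7 (0x5E): reg=0xAD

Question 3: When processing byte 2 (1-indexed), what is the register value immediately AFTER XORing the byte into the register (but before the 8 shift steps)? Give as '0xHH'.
Answer: 0x58

Derivation:
Register before byte 2: 0x71
Byte 2: 0x29
0x71 XOR 0x29 = 0x58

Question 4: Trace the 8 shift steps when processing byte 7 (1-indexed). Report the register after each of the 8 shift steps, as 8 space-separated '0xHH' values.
Answer: 0x1F 0x3E 0x7C 0xF8 0xF7 0xE9 0xD5 0xAD

Derivation:
After byte 1 (0x36): reg=0x71
After byte 2 (0x29): reg=0x8F
After byte 3 (0x65): reg=0x98
After byte 4 (0x8A): reg=0x7E
After byte 5 (0xAB): reg=0x25
After byte 6 (0x62): reg=0xD2
Register before byte 7: 0xD2
After XOR with byte 0x5E: 0x8C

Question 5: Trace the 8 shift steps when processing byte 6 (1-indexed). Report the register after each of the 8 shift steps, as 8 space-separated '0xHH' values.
After byte 1 (0x36): reg=0x71
After byte 2 (0x29): reg=0x8F
After byte 3 (0x65): reg=0x98
After byte 4 (0x8A): reg=0x7E
After byte 5 (0xAB): reg=0x25
Register before byte 6: 0x25
After XOR with byte 0x62: 0x47

Answer: 0x8E 0x1B 0x36 0x6C 0xD8 0xB7 0x69 0xD2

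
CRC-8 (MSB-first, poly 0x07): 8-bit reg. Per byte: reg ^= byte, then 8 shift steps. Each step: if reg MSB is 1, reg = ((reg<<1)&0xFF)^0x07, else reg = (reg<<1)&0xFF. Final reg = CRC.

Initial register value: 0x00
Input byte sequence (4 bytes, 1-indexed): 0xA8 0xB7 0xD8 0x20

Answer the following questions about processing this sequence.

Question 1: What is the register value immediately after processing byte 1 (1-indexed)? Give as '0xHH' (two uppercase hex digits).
After byte 1 (0xA8): reg=0x51

Answer: 0x51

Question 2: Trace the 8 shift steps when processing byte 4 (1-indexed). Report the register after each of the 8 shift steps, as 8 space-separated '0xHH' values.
Answer: 0x36 0x6C 0xD8 0xB7 0x69 0xD2 0xA3 0x41

Derivation:
After byte 1 (0xA8): reg=0x51
After byte 2 (0xB7): reg=0xBC
After byte 3 (0xD8): reg=0x3B
Register before byte 4: 0x3B
After XOR with byte 0x20: 0x1B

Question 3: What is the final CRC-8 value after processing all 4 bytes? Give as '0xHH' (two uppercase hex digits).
Answer: 0x41

Derivation:
After byte 1 (0xA8): reg=0x51
After byte 2 (0xB7): reg=0xBC
After byte 3 (0xD8): reg=0x3B
After byte 4 (0x20): reg=0x41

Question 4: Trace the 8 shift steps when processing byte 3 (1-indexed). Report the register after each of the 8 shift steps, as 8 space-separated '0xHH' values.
After byte 1 (0xA8): reg=0x51
After byte 2 (0xB7): reg=0xBC
Register before byte 3: 0xBC
After XOR with byte 0xD8: 0x64

Answer: 0xC8 0x97 0x29 0x52 0xA4 0x4F 0x9E 0x3B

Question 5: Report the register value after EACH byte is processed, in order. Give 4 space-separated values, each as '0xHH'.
0x51 0xBC 0x3B 0x41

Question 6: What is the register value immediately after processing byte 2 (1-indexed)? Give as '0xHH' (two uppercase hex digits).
After byte 1 (0xA8): reg=0x51
After byte 2 (0xB7): reg=0xBC

Answer: 0xBC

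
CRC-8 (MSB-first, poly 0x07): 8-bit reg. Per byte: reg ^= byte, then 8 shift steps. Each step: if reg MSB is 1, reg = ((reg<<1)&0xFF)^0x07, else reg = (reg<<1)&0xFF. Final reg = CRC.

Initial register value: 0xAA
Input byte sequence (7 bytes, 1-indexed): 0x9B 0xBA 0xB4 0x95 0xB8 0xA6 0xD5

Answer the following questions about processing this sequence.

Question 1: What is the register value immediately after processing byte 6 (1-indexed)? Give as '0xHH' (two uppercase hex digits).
Answer: 0xA5

Derivation:
After byte 1 (0x9B): reg=0x97
After byte 2 (0xBA): reg=0xC3
After byte 3 (0xB4): reg=0x42
After byte 4 (0x95): reg=0x2B
After byte 5 (0xB8): reg=0xF0
After byte 6 (0xA6): reg=0xA5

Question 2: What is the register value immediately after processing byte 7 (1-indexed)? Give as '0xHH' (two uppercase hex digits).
Answer: 0x57

Derivation:
After byte 1 (0x9B): reg=0x97
After byte 2 (0xBA): reg=0xC3
After byte 3 (0xB4): reg=0x42
After byte 4 (0x95): reg=0x2B
After byte 5 (0xB8): reg=0xF0
After byte 6 (0xA6): reg=0xA5
After byte 7 (0xD5): reg=0x57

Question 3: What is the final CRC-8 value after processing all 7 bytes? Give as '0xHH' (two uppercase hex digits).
Answer: 0x57

Derivation:
After byte 1 (0x9B): reg=0x97
After byte 2 (0xBA): reg=0xC3
After byte 3 (0xB4): reg=0x42
After byte 4 (0x95): reg=0x2B
After byte 5 (0xB8): reg=0xF0
After byte 6 (0xA6): reg=0xA5
After byte 7 (0xD5): reg=0x57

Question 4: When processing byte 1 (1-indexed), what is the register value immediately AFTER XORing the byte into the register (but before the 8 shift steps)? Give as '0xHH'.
Answer: 0x31

Derivation:
Register before byte 1: 0xAA
Byte 1: 0x9B
0xAA XOR 0x9B = 0x31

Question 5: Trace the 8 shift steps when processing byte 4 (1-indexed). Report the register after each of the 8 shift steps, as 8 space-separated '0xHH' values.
After byte 1 (0x9B): reg=0x97
After byte 2 (0xBA): reg=0xC3
After byte 3 (0xB4): reg=0x42
Register before byte 4: 0x42
After XOR with byte 0x95: 0xD7

Answer: 0xA9 0x55 0xAA 0x53 0xA6 0x4B 0x96 0x2B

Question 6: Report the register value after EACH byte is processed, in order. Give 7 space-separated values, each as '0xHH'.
0x97 0xC3 0x42 0x2B 0xF0 0xA5 0x57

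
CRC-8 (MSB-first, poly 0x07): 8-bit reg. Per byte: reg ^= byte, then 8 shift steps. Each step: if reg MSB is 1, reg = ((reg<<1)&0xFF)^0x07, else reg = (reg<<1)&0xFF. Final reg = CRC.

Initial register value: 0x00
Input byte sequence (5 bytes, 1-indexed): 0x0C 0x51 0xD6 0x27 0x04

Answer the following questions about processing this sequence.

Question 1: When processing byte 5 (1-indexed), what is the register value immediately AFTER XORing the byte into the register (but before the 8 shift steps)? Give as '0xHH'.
Answer: 0x92

Derivation:
Register before byte 5: 0x96
Byte 5: 0x04
0x96 XOR 0x04 = 0x92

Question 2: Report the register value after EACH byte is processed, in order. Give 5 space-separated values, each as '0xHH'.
0x24 0x4C 0xCF 0x96 0xF7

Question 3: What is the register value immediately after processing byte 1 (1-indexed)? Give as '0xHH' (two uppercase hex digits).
After byte 1 (0x0C): reg=0x24

Answer: 0x24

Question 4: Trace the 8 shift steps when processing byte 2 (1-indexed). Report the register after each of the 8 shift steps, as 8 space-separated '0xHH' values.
Answer: 0xEA 0xD3 0xA1 0x45 0x8A 0x13 0x26 0x4C

Derivation:
After byte 1 (0x0C): reg=0x24
Register before byte 2: 0x24
After XOR with byte 0x51: 0x75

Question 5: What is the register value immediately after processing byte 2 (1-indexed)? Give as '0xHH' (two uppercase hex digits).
Answer: 0x4C

Derivation:
After byte 1 (0x0C): reg=0x24
After byte 2 (0x51): reg=0x4C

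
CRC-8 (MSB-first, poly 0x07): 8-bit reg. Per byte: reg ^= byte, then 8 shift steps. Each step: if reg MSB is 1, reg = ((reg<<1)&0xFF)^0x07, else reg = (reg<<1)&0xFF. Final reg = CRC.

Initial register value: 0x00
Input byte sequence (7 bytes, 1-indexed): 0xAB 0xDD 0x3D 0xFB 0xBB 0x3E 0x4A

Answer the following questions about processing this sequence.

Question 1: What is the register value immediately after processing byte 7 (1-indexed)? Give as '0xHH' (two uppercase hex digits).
After byte 1 (0xAB): reg=0x58
After byte 2 (0xDD): reg=0x92
After byte 3 (0x3D): reg=0x44
After byte 4 (0xFB): reg=0x34
After byte 5 (0xBB): reg=0xA4
After byte 6 (0x3E): reg=0xCF
After byte 7 (0x4A): reg=0x92

Answer: 0x92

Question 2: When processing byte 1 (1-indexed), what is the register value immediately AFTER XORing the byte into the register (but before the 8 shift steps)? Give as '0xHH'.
Answer: 0xAB

Derivation:
Register before byte 1: 0x00
Byte 1: 0xAB
0x00 XOR 0xAB = 0xAB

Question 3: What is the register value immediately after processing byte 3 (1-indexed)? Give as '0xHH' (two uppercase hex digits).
Answer: 0x44

Derivation:
After byte 1 (0xAB): reg=0x58
After byte 2 (0xDD): reg=0x92
After byte 3 (0x3D): reg=0x44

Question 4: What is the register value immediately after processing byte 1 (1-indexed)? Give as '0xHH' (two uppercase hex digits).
After byte 1 (0xAB): reg=0x58

Answer: 0x58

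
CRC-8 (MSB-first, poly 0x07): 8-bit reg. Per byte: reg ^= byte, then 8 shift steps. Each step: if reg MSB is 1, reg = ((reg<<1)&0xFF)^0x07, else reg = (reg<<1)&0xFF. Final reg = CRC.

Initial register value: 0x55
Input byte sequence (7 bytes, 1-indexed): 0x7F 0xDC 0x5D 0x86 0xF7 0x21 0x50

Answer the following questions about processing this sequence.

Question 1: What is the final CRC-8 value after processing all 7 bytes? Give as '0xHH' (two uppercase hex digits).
Answer: 0x20

Derivation:
After byte 1 (0x7F): reg=0xD6
After byte 2 (0xDC): reg=0x36
After byte 3 (0x5D): reg=0x16
After byte 4 (0x86): reg=0xF9
After byte 5 (0xF7): reg=0x2A
After byte 6 (0x21): reg=0x31
After byte 7 (0x50): reg=0x20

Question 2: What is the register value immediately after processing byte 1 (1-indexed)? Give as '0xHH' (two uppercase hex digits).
After byte 1 (0x7F): reg=0xD6

Answer: 0xD6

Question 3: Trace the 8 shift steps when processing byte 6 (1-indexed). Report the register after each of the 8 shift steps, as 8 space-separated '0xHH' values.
Answer: 0x16 0x2C 0x58 0xB0 0x67 0xCE 0x9B 0x31

Derivation:
After byte 1 (0x7F): reg=0xD6
After byte 2 (0xDC): reg=0x36
After byte 3 (0x5D): reg=0x16
After byte 4 (0x86): reg=0xF9
After byte 5 (0xF7): reg=0x2A
Register before byte 6: 0x2A
After XOR with byte 0x21: 0x0B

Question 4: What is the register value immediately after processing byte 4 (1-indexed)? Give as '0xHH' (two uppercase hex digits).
After byte 1 (0x7F): reg=0xD6
After byte 2 (0xDC): reg=0x36
After byte 3 (0x5D): reg=0x16
After byte 4 (0x86): reg=0xF9

Answer: 0xF9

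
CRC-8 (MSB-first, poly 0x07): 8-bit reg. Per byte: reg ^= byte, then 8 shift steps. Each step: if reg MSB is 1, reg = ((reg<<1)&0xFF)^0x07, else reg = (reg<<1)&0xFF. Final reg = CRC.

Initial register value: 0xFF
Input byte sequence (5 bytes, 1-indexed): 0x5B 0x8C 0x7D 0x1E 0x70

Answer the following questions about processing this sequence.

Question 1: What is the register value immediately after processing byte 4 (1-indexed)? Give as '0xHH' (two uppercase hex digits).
After byte 1 (0x5B): reg=0x75
After byte 2 (0x8C): reg=0xE1
After byte 3 (0x7D): reg=0xDD
After byte 4 (0x1E): reg=0x47

Answer: 0x47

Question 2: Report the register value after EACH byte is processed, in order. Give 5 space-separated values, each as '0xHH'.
0x75 0xE1 0xDD 0x47 0x85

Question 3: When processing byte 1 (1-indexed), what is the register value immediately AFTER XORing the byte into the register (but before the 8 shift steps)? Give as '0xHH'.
Register before byte 1: 0xFF
Byte 1: 0x5B
0xFF XOR 0x5B = 0xA4

Answer: 0xA4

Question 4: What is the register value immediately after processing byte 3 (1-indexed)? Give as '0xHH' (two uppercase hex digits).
After byte 1 (0x5B): reg=0x75
After byte 2 (0x8C): reg=0xE1
After byte 3 (0x7D): reg=0xDD

Answer: 0xDD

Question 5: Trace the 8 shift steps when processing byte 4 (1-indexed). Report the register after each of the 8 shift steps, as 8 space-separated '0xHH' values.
Answer: 0x81 0x05 0x0A 0x14 0x28 0x50 0xA0 0x47

Derivation:
After byte 1 (0x5B): reg=0x75
After byte 2 (0x8C): reg=0xE1
After byte 3 (0x7D): reg=0xDD
Register before byte 4: 0xDD
After XOR with byte 0x1E: 0xC3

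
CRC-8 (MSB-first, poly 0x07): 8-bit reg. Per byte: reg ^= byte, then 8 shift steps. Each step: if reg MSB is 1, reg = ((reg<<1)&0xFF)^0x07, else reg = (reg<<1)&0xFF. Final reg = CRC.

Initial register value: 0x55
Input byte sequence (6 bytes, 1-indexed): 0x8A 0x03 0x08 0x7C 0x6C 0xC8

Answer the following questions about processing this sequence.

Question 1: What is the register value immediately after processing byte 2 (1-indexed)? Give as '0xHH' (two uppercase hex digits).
After byte 1 (0x8A): reg=0x13
After byte 2 (0x03): reg=0x70

Answer: 0x70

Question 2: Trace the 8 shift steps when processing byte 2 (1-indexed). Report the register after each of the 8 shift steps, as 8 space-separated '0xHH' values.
After byte 1 (0x8A): reg=0x13
Register before byte 2: 0x13
After XOR with byte 0x03: 0x10

Answer: 0x20 0x40 0x80 0x07 0x0E 0x1C 0x38 0x70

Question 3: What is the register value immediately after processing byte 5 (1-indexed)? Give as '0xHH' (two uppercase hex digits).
Answer: 0x6B

Derivation:
After byte 1 (0x8A): reg=0x13
After byte 2 (0x03): reg=0x70
After byte 3 (0x08): reg=0x6F
After byte 4 (0x7C): reg=0x79
After byte 5 (0x6C): reg=0x6B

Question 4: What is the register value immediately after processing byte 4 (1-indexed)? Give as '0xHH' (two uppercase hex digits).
After byte 1 (0x8A): reg=0x13
After byte 2 (0x03): reg=0x70
After byte 3 (0x08): reg=0x6F
After byte 4 (0x7C): reg=0x79

Answer: 0x79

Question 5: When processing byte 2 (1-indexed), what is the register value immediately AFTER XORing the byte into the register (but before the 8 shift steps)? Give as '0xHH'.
Register before byte 2: 0x13
Byte 2: 0x03
0x13 XOR 0x03 = 0x10

Answer: 0x10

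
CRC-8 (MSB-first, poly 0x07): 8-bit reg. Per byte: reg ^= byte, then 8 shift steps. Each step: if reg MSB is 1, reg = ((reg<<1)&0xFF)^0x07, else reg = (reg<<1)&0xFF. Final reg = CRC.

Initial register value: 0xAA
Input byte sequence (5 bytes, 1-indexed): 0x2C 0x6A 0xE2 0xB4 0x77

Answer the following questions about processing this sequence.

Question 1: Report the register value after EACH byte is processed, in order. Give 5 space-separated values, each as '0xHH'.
0x9B 0xD9 0xA1 0x6B 0x54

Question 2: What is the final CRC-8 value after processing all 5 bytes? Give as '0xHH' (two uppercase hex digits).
Answer: 0x54

Derivation:
After byte 1 (0x2C): reg=0x9B
After byte 2 (0x6A): reg=0xD9
After byte 3 (0xE2): reg=0xA1
After byte 4 (0xB4): reg=0x6B
After byte 5 (0x77): reg=0x54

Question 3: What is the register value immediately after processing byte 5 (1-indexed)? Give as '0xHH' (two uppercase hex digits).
Answer: 0x54

Derivation:
After byte 1 (0x2C): reg=0x9B
After byte 2 (0x6A): reg=0xD9
After byte 3 (0xE2): reg=0xA1
After byte 4 (0xB4): reg=0x6B
After byte 5 (0x77): reg=0x54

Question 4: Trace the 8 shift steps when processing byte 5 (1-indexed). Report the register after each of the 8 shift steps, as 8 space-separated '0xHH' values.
After byte 1 (0x2C): reg=0x9B
After byte 2 (0x6A): reg=0xD9
After byte 3 (0xE2): reg=0xA1
After byte 4 (0xB4): reg=0x6B
Register before byte 5: 0x6B
After XOR with byte 0x77: 0x1C

Answer: 0x38 0x70 0xE0 0xC7 0x89 0x15 0x2A 0x54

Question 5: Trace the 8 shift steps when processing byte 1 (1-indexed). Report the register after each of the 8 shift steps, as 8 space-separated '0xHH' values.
Register before byte 1: 0xAA
After XOR with byte 0x2C: 0x86

Answer: 0x0B 0x16 0x2C 0x58 0xB0 0x67 0xCE 0x9B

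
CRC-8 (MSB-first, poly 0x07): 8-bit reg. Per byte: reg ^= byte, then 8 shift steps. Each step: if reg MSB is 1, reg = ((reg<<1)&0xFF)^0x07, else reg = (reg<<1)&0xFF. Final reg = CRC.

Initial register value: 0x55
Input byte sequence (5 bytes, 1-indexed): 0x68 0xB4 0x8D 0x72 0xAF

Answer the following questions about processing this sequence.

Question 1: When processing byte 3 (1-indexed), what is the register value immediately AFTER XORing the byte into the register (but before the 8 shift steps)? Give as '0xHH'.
Answer: 0x98

Derivation:
Register before byte 3: 0x15
Byte 3: 0x8D
0x15 XOR 0x8D = 0x98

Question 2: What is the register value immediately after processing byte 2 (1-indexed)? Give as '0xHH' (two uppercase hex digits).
Answer: 0x15

Derivation:
After byte 1 (0x68): reg=0xB3
After byte 2 (0xB4): reg=0x15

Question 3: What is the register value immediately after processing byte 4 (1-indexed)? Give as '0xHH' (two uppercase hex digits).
Answer: 0x10

Derivation:
After byte 1 (0x68): reg=0xB3
After byte 2 (0xB4): reg=0x15
After byte 3 (0x8D): reg=0xC1
After byte 4 (0x72): reg=0x10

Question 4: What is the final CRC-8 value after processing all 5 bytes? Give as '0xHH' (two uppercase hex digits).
After byte 1 (0x68): reg=0xB3
After byte 2 (0xB4): reg=0x15
After byte 3 (0x8D): reg=0xC1
After byte 4 (0x72): reg=0x10
After byte 5 (0xAF): reg=0x34

Answer: 0x34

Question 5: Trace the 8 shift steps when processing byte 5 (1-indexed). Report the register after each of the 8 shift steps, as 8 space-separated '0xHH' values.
Answer: 0x79 0xF2 0xE3 0xC1 0x85 0x0D 0x1A 0x34

Derivation:
After byte 1 (0x68): reg=0xB3
After byte 2 (0xB4): reg=0x15
After byte 3 (0x8D): reg=0xC1
After byte 4 (0x72): reg=0x10
Register before byte 5: 0x10
After XOR with byte 0xAF: 0xBF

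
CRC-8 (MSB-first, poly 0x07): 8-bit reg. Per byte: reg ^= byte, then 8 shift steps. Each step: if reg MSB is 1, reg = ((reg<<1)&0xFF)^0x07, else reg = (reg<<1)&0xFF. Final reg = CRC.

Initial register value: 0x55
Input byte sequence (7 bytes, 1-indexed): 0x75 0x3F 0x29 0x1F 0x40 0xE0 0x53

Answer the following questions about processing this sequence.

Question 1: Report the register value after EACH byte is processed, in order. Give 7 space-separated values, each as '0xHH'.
0xE0 0x13 0xA6 0x26 0x35 0x25 0x45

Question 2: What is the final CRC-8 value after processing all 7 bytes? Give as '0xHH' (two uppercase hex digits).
After byte 1 (0x75): reg=0xE0
After byte 2 (0x3F): reg=0x13
After byte 3 (0x29): reg=0xA6
After byte 4 (0x1F): reg=0x26
After byte 5 (0x40): reg=0x35
After byte 6 (0xE0): reg=0x25
After byte 7 (0x53): reg=0x45

Answer: 0x45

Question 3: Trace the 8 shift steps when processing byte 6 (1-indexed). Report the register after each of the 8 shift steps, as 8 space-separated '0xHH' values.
Answer: 0xAD 0x5D 0xBA 0x73 0xE6 0xCB 0x91 0x25

Derivation:
After byte 1 (0x75): reg=0xE0
After byte 2 (0x3F): reg=0x13
After byte 3 (0x29): reg=0xA6
After byte 4 (0x1F): reg=0x26
After byte 5 (0x40): reg=0x35
Register before byte 6: 0x35
After XOR with byte 0xE0: 0xD5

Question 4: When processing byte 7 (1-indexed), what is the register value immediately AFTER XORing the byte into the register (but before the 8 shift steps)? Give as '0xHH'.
Register before byte 7: 0x25
Byte 7: 0x53
0x25 XOR 0x53 = 0x76

Answer: 0x76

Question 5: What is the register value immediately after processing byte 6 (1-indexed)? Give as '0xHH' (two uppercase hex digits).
Answer: 0x25

Derivation:
After byte 1 (0x75): reg=0xE0
After byte 2 (0x3F): reg=0x13
After byte 3 (0x29): reg=0xA6
After byte 4 (0x1F): reg=0x26
After byte 5 (0x40): reg=0x35
After byte 6 (0xE0): reg=0x25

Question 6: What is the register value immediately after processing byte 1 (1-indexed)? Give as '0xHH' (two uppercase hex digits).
After byte 1 (0x75): reg=0xE0

Answer: 0xE0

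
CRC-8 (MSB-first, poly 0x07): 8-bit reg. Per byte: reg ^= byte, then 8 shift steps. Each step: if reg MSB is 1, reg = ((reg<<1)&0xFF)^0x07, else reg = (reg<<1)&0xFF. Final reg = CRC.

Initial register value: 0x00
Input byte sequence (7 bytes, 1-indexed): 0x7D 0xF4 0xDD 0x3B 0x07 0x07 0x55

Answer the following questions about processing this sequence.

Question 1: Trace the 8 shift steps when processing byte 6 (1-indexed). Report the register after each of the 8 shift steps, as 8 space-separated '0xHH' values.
After byte 1 (0x7D): reg=0x74
After byte 2 (0xF4): reg=0x89
After byte 3 (0xDD): reg=0xAB
After byte 4 (0x3B): reg=0xF9
After byte 5 (0x07): reg=0xF4
Register before byte 6: 0xF4
After XOR with byte 0x07: 0xF3

Answer: 0xE1 0xC5 0x8D 0x1D 0x3A 0x74 0xE8 0xD7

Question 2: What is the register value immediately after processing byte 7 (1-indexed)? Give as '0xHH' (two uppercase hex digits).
After byte 1 (0x7D): reg=0x74
After byte 2 (0xF4): reg=0x89
After byte 3 (0xDD): reg=0xAB
After byte 4 (0x3B): reg=0xF9
After byte 5 (0x07): reg=0xF4
After byte 6 (0x07): reg=0xD7
After byte 7 (0x55): reg=0x87

Answer: 0x87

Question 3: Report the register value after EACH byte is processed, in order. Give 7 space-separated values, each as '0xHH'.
0x74 0x89 0xAB 0xF9 0xF4 0xD7 0x87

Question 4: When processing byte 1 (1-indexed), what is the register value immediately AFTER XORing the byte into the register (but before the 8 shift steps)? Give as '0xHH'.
Answer: 0x7D

Derivation:
Register before byte 1: 0x00
Byte 1: 0x7D
0x00 XOR 0x7D = 0x7D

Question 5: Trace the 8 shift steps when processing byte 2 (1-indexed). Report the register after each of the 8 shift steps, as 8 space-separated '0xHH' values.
After byte 1 (0x7D): reg=0x74
Register before byte 2: 0x74
After XOR with byte 0xF4: 0x80

Answer: 0x07 0x0E 0x1C 0x38 0x70 0xE0 0xC7 0x89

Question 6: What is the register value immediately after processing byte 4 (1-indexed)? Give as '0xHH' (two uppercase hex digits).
Answer: 0xF9

Derivation:
After byte 1 (0x7D): reg=0x74
After byte 2 (0xF4): reg=0x89
After byte 3 (0xDD): reg=0xAB
After byte 4 (0x3B): reg=0xF9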